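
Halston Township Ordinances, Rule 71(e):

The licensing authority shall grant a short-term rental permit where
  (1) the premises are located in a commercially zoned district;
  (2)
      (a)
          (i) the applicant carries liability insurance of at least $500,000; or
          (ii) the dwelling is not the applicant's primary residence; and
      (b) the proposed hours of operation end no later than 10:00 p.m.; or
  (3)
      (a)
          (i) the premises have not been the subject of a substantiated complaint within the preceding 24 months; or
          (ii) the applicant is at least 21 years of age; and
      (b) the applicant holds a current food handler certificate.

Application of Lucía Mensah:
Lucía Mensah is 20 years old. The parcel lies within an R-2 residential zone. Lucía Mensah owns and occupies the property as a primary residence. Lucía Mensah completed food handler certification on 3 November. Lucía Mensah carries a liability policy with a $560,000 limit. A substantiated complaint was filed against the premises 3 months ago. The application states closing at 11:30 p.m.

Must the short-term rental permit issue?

(1) commercially zoned — not satisfied.
(i) insurance ≥ $500,000 — holds.
(ii) not (primary residence) — not met.
(a): T OR F → true.
(b) closes by 10 p.m. — not satisfied.
(2) = T AND F = false.
(i) no complaint in 24 mo. — not met.
(ii) age ≥ 21 — not met.
(a) = F OR F = false.
(b) food handler cert. — satisfied.
(3): F AND T → false.
Overall: F OR F OR F → false.

No — denied.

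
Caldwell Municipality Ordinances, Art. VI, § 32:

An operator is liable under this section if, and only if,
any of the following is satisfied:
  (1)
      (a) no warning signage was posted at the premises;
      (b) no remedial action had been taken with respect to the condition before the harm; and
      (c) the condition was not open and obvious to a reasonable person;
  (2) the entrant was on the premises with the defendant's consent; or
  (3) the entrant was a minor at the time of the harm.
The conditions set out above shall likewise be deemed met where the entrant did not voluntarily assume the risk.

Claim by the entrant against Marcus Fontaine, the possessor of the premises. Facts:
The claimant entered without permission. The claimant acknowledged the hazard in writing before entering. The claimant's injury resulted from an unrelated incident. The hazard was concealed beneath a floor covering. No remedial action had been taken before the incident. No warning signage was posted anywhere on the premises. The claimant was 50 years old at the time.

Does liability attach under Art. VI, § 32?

(a) no signage posted — satisfied.
(b) no remedial action — satisfied.
(c) not open/obvious — satisfied.
(1): T AND T AND T → true.
(2) consent to enter — not met.
(3) entrant a minor — not met.
Overall = T OR F OR F = true.
Exception (no assumed risk) — not satisfied.
Result: main true OR exception false → true.

Yes — liable.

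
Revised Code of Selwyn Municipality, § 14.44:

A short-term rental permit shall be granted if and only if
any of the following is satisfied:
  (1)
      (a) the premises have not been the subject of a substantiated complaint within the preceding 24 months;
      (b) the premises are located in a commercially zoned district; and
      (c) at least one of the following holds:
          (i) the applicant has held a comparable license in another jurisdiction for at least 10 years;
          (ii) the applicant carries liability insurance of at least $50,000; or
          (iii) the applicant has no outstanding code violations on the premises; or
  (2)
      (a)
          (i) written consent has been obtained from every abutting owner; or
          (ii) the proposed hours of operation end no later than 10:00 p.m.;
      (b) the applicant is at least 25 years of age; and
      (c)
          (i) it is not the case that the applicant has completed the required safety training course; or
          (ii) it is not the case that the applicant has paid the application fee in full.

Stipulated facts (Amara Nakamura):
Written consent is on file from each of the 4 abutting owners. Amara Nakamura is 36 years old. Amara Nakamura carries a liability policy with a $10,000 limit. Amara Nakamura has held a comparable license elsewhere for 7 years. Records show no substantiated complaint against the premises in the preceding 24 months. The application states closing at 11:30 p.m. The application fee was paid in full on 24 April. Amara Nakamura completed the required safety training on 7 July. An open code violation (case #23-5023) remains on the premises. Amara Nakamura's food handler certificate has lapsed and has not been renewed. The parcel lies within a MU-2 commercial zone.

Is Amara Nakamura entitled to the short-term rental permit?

(a) no complaint in 24 mo. — met.
(b) commercially zoned — satisfied.
(i) prior license ≥ 10 yr — fails.
(ii) insurance ≥ $50,000 — not satisfied.
(iii) no code violations — fails.
(c): F OR F OR F → false.
(1) = T AND T AND F = false.
(i) all abutters consent — satisfied.
(ii) closes by 10 p.m. — fails.
(a): T OR F → true.
(b) age ≥ 25 — met.
(i) not (safety training) — not met.
(ii) not (fee paid) — not met.
(c) = F OR F = false.
So (2) is not satisfied (T AND T AND F).
Overall: F OR F → false.

No — denied.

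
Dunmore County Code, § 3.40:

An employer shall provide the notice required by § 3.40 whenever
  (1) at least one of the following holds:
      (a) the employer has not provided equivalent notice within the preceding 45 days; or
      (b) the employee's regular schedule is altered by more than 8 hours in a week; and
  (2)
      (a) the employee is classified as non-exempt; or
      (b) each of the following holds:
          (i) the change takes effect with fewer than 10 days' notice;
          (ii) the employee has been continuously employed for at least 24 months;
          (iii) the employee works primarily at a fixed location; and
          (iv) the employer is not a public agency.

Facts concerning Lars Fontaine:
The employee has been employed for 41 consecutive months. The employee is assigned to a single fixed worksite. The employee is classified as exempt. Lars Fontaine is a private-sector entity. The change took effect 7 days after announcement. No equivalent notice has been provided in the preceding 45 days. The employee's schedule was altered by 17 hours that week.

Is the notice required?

Yes — required.

(a) no recent notice — holds.
(b) schedule shift > 8h — holds.
So (1) is satisfied (T OR T).
(a) non-exempt — not met.
(i) < 10 days' notice — satisfied.
(ii) tenure ≥ 24 mo. — holds.
(iii) fixed location — holds.
(iv) not (public agency) — met.
(b): T AND T AND T AND T → true.
(2): F OR T → true.
Overall: T AND T → true.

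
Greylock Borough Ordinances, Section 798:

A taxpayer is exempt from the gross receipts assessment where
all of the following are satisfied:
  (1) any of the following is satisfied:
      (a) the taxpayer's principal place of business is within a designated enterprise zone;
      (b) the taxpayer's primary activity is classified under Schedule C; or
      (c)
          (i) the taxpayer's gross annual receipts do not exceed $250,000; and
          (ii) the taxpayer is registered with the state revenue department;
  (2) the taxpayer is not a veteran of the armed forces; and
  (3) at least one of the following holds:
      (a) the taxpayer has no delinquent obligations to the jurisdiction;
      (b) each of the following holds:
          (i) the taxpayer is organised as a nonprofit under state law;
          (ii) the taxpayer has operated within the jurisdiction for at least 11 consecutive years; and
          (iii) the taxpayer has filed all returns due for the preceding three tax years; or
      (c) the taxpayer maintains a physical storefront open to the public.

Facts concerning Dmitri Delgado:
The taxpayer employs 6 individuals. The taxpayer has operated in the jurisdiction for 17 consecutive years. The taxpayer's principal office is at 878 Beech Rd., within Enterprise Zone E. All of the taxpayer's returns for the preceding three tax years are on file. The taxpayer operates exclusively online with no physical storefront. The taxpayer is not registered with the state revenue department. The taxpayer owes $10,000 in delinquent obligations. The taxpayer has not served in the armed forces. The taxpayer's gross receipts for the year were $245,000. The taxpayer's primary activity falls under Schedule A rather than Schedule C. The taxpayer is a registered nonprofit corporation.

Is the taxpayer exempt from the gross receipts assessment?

Yes — exempt.

(a) in enterprise zone — holds.
(b) Schedule C activity — not satisfied.
(i) receipts ≤ $250,000 — met.
(ii) state-registered — fails.
So (c) is not satisfied (T AND F).
(1): T OR F OR F → true.
(2) not (veteran) — holds.
(a) no delinquency — not satisfied.
(i) nonprofit — satisfied.
(ii) ≥ 11 yrs in jurisdiction — holds.
(iii) returns current — met.
So (b) is satisfied (T AND T AND T).
(c) has storefront — not met.
(3): F OR T OR F → true.
Overall = T AND T AND T = true.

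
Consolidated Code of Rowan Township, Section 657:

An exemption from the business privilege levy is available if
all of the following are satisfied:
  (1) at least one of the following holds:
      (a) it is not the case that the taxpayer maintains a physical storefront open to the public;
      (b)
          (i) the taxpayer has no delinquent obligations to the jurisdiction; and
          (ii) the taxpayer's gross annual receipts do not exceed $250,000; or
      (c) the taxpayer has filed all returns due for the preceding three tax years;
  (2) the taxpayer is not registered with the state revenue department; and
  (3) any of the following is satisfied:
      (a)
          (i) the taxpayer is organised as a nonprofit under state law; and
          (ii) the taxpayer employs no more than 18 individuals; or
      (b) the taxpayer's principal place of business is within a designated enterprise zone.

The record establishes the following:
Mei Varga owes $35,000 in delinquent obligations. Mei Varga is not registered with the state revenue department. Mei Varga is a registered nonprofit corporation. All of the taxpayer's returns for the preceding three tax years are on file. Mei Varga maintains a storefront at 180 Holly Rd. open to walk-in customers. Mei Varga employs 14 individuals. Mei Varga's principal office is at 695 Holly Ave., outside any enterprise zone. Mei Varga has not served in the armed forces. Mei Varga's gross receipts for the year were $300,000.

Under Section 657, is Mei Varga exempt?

Yes — exempt.

(a) not (has storefront) — fails.
(i) no delinquency — not satisfied.
(ii) receipts ≤ $250,000 — not satisfied.
So (b) is not satisfied (F AND F).
(c) returns current — satisfied.
(1): F OR F OR T → true.
(2) not (state-registered) — met.
(i) nonprofit — met.
(ii) ≤ 18 employees — holds.
(a): T AND T → true.
(b) in enterprise zone — not satisfied.
(3): T OR F → true.
Overall: T AND T AND T → true.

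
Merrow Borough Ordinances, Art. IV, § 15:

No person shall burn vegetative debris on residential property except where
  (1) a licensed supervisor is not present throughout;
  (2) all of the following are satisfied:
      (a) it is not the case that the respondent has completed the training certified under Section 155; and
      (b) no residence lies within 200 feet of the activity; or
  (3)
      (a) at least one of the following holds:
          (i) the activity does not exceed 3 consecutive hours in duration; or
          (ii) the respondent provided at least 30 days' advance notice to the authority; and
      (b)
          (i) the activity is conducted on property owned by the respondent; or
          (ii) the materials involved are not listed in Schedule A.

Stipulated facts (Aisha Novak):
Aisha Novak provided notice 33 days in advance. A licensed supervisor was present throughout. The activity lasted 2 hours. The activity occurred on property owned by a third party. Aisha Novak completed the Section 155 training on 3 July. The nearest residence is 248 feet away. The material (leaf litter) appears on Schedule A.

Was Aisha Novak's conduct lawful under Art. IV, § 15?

No — unlawful.

(1) not (supervisor present) — not met.
(a) not (training certified) — fails.
(b) no residence in 200 ft — met.
(2) = F AND T = false.
(i) ≤ 3 hrs duration — satisfied.
(ii) ≥30 days' notice — met.
So (a) is satisfied (T OR T).
(i) own property — fails.
(ii) not (Schedule A material) — fails.
So (b) is not satisfied (F OR F).
(3) = T AND F = false.
So Overall is not satisfied (F OR F OR F).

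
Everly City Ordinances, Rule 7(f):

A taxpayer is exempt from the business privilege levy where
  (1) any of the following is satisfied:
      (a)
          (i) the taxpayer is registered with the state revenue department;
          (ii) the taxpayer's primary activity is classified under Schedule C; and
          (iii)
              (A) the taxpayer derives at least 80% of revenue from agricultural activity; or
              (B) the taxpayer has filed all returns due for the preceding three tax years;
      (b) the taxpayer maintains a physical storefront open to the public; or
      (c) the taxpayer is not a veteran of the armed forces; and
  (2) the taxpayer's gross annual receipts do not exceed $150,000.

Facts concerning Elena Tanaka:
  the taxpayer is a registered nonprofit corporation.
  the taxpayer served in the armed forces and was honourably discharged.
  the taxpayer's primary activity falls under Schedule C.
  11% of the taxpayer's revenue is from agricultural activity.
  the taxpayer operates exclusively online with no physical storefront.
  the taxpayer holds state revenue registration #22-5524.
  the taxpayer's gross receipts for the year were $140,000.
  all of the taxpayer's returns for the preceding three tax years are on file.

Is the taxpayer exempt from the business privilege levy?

Yes — exempt.

(i) state-registered — holds.
(ii) Schedule C activity — met.
(A) ≥80% agricultural — fails.
(B) returns current — met.
So (iii) is satisfied (F OR T).
(a) = T AND T AND T = true.
(b) has storefront — fails.
(c) not (veteran) — not satisfied.
(1): T OR F OR F → true.
(2) receipts ≤ $150,000 — met.
So Overall is satisfied (T AND T).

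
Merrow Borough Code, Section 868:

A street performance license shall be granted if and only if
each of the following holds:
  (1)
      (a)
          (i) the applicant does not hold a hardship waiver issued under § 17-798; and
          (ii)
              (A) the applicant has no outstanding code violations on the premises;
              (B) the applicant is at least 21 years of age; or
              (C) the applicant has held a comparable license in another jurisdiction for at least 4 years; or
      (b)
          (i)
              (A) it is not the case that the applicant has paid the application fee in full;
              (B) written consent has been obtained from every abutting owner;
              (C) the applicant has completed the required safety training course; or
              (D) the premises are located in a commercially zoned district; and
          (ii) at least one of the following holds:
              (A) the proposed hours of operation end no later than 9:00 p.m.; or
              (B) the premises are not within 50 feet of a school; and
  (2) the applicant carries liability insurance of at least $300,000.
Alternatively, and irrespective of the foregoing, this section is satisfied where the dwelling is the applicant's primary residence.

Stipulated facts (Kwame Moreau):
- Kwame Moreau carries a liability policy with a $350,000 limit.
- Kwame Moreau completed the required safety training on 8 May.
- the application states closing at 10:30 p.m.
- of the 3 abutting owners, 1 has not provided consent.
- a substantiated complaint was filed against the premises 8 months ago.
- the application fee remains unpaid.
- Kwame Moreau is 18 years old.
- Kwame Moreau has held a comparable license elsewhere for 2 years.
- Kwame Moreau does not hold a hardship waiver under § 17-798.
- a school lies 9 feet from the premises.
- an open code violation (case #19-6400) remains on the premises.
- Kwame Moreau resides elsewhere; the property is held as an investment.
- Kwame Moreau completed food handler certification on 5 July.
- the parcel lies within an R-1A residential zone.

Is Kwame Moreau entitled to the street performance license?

No — denied.

(i) not (hardship waiver) — holds.
(A) no code violations — not satisfied.
(B) age ≥ 21 — not met.
(C) prior license ≥ 4 yr — not met.
(ii): F OR F OR F → false.
(a): T AND F → false.
(A) not (fee paid) — satisfied.
(B) all abutters consent — fails.
(C) safety training — holds.
(D) commercially zoned — not satisfied.
(i) = T OR F OR T OR F = true.
(A) closes by 9 p.m. — not met.
(B) ≥50 ft from school — not satisfied.
So (ii) is not satisfied (F OR F).
(b) = T AND F = false.
So (1) is not satisfied (F OR F).
(2) insurance ≥ $300,000 — holds.
So Overall is not satisfied (F AND T).
Exception (primary residence) — not satisfied.
Result: main false OR exception false → false.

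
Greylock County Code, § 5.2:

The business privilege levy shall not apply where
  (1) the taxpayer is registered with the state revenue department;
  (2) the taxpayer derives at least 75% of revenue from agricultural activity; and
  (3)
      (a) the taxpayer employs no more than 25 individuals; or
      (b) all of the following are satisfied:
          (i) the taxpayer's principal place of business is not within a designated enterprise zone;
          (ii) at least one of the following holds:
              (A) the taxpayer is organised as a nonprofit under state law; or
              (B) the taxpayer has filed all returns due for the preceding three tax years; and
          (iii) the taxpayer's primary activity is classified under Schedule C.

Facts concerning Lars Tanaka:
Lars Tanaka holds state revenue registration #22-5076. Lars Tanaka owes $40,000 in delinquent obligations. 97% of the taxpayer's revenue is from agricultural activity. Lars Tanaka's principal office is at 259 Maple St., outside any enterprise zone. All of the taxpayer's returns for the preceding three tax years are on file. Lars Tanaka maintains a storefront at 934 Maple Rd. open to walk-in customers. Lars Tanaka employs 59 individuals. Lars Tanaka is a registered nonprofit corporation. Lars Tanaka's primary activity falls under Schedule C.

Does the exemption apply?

(1) state-registered — satisfied.
(2) ≥75% agricultural — met.
(a) ≤ 25 employees — fails.
(i) not (in enterprise zone) — met.
(A) nonprofit — satisfied.
(B) returns current — met.
(ii): T OR T → true.
(iii) Schedule C activity — satisfied.
(b) = T AND T AND T = true.
So (3) is satisfied (F OR T).
So Overall is satisfied (T AND T AND T).

Yes — exempt.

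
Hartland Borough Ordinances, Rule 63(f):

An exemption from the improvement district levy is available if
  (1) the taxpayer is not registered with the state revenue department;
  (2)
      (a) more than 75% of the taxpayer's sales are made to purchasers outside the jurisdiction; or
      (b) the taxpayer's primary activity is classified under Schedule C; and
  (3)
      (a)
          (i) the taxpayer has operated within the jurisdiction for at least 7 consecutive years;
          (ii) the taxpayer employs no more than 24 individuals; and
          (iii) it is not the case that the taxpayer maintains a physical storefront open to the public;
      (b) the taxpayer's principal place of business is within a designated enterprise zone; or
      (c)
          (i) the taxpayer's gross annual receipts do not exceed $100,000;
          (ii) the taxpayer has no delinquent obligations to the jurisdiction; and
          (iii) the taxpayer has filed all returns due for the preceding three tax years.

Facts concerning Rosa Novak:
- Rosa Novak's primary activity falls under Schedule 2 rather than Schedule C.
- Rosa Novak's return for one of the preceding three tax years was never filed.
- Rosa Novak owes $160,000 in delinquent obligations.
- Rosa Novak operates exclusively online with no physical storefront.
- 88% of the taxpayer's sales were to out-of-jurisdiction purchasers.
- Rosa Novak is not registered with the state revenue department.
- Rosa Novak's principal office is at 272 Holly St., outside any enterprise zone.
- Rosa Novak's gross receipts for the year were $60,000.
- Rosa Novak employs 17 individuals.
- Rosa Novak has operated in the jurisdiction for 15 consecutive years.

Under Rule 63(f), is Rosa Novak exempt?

Yes — exempt.

(1) not (state-registered) — met.
(a) >75% out-of-jur. sales — holds.
(b) Schedule C activity — not satisfied.
So (2) is satisfied (T OR F).
(i) ≥ 7 yrs in jurisdiction — satisfied.
(ii) ≤ 24 employees — satisfied.
(iii) not (has storefront) — satisfied.
So (a) is satisfied (T AND T AND T).
(b) in enterprise zone — not satisfied.
(i) receipts ≤ $100,000 — met.
(ii) no delinquency — fails.
(iii) returns current — not met.
(c): T AND F AND F → false.
(3): T OR F OR F → true.
Overall = T AND T AND T = true.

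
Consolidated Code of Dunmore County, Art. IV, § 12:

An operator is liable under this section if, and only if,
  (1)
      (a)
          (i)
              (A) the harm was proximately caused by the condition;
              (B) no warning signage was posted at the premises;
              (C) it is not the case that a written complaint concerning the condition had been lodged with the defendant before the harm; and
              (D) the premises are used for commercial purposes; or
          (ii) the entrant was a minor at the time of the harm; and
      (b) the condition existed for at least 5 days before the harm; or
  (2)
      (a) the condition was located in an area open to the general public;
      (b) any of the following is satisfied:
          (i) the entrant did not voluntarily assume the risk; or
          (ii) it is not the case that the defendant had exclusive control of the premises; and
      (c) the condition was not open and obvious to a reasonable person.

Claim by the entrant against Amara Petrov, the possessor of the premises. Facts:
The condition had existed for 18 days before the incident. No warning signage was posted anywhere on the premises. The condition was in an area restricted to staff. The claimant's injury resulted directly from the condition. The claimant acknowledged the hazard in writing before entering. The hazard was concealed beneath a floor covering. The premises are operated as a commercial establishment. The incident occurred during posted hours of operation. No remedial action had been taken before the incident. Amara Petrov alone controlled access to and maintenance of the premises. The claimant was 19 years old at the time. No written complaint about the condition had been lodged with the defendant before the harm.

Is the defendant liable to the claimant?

Yes — liable.

(A) proximate cause — holds.
(B) no signage posted — met.
(C) not (complaint lodged) — holds.
(D) commercial use — holds.
(i) = T AND T AND T AND T = true.
(ii) entrant a minor — not satisfied.
(a): T OR F → true.
(b) condition ≥5 days old — satisfied.
(1): T AND T → true.
(a) public area — fails.
(i) no assumed risk — fails.
(ii) not (exclusive control) — not satisfied.
(b) = F OR F = false.
(c) not open/obvious — satisfied.
(2) = F AND F AND T = false.
So Overall is satisfied (T OR F).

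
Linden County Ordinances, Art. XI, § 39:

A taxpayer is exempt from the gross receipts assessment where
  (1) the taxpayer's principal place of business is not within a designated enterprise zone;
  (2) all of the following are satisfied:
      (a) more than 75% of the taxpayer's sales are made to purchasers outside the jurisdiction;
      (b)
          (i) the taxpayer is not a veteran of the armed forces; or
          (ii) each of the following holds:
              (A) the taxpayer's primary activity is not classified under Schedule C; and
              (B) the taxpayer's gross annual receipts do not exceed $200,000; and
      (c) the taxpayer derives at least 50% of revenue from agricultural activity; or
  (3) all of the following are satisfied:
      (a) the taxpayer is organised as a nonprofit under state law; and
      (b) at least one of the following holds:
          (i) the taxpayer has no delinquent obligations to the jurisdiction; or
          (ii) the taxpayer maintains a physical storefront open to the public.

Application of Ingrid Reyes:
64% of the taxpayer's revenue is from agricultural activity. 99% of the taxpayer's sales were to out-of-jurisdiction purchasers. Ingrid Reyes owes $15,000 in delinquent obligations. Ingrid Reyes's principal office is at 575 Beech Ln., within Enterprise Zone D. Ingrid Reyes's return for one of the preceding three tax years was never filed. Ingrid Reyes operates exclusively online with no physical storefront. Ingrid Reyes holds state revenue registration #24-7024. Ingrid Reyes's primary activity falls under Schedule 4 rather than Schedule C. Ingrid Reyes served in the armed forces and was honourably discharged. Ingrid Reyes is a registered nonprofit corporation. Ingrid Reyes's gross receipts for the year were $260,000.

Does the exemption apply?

No — not exempt.

(1) not (in enterprise zone) — not satisfied.
(a) >75% out-of-jur. sales — met.
(i) not (veteran) — fails.
(A) not (Schedule C activity) — holds.
(B) receipts ≤ $200,000 — fails.
(ii): T AND F → false.
(b) = F OR F = false.
(c) ≥50% agricultural — holds.
(2): T AND F AND T → false.
(a) nonprofit — holds.
(i) no delinquency — not satisfied.
(ii) has storefront — not satisfied.
(b) = F OR F = false.
(3): T AND F → false.
So Overall is not satisfied (F OR F OR F).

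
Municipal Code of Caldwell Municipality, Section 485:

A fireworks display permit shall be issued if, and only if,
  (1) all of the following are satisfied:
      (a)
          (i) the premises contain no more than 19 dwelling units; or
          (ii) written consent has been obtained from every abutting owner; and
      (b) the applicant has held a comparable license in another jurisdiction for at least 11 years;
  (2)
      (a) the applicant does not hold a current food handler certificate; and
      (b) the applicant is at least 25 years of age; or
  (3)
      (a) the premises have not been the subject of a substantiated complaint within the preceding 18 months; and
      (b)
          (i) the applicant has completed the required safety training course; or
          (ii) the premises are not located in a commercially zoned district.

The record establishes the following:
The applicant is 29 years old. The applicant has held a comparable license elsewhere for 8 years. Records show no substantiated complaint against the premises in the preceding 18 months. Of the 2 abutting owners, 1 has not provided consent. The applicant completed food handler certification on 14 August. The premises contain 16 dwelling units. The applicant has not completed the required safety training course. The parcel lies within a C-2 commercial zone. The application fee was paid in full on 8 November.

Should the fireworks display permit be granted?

(i) ≤ 19 units — met.
(ii) all abutters consent — not satisfied.
(a) = T OR F = true.
(b) prior license ≥ 11 yr — not met.
So (1) is not satisfied (T AND F).
(a) not (food handler cert.) — fails.
(b) age ≥ 25 — holds.
So (2) is not satisfied (F AND T).
(a) no complaint in 18 mo. — met.
(i) safety training — not satisfied.
(ii) not (commercially zoned) — not met.
So (b) is not satisfied (F OR F).
(3) = T AND F = false.
So Overall is not satisfied (F OR F OR F).

No — denied.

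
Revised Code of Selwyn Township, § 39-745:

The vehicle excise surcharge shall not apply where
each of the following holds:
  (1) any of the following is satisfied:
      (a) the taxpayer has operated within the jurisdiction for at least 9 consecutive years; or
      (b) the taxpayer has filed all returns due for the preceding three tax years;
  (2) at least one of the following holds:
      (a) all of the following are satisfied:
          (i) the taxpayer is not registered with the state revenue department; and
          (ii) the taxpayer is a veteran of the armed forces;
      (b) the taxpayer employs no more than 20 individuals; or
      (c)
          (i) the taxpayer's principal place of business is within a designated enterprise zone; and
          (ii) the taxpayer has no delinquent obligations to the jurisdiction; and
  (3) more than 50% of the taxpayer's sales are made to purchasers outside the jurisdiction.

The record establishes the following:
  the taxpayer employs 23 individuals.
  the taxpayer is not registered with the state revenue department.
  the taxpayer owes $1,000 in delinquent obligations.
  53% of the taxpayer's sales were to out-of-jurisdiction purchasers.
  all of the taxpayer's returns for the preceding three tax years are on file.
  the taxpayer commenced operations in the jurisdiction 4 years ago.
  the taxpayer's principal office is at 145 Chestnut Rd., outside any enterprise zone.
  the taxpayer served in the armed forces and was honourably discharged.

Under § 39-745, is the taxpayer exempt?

Yes — exempt.

(a) ≥ 9 yrs in jurisdiction — not met.
(b) returns current — satisfied.
So (1) is satisfied (F OR T).
(i) not (state-registered) — met.
(ii) veteran — met.
(a): T AND T → true.
(b) ≤ 20 employees — not satisfied.
(i) in enterprise zone — fails.
(ii) no delinquency — not met.
(c): F AND F → false.
(2) = T OR F OR F = true.
(3) >50% out-of-jur. sales — holds.
Overall = T AND T AND T = true.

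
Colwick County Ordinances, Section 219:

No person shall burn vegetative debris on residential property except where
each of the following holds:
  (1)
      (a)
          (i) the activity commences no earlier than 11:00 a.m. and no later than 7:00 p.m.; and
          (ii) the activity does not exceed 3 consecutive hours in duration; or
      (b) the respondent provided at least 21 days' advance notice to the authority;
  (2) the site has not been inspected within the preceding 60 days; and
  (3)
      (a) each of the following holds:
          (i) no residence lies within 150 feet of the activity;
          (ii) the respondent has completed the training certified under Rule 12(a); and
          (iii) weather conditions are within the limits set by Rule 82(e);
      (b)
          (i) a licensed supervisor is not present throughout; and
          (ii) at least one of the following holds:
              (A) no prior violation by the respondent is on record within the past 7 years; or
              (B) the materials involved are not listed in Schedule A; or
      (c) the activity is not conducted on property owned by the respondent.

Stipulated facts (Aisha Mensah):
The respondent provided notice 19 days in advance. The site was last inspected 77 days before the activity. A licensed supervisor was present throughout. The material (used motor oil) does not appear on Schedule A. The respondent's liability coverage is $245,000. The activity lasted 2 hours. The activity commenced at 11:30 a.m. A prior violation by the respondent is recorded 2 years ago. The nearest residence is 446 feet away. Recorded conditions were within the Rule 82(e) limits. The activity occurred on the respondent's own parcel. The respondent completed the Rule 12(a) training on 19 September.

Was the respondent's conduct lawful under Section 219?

Yes — lawful.

(i) start within hours — holds.
(ii) ≤ 3 hrs duration — satisfied.
(a): T AND T → true.
(b) ≥21 days' notice — not satisfied.
(1) = T OR F = true.
(2) not (site inspected) — met.
(i) no residence in 150 ft — satisfied.
(ii) training certified — met.
(iii) weather ok — satisfied.
(a): T AND T AND T → true.
(i) not (supervisor present) — not satisfied.
(A) no prior violation — not met.
(B) not (Schedule A material) — met.
(ii): F OR T → true.
(b): F AND T → false.
(c) not (own property) — fails.
(3): T OR F OR F → true.
So Overall is satisfied (T AND T AND T).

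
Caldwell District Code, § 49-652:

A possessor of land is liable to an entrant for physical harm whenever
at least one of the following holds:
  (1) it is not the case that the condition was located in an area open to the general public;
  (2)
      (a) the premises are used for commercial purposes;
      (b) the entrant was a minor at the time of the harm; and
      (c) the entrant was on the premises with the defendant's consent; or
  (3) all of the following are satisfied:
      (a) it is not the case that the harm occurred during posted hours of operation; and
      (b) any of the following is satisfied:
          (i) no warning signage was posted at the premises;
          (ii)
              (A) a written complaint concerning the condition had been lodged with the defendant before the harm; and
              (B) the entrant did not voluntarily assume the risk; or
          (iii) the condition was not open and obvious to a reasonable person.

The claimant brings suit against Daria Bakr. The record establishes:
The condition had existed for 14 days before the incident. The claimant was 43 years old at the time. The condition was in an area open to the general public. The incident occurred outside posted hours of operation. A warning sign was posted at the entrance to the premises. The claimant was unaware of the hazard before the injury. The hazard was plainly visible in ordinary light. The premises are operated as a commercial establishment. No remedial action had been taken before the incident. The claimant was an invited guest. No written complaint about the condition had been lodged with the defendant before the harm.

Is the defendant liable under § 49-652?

No — not liable.

(1) not (public area) — fails.
(a) commercial use — satisfied.
(b) entrant a minor — not satisfied.
(c) consent to enter — satisfied.
(2): T AND F AND T → false.
(a) not (during posted hours) — met.
(i) no signage posted — not met.
(A) complaint lodged — not satisfied.
(B) no assumed risk — met.
So (ii) is not satisfied (F AND T).
(iii) not open/obvious — fails.
(b) = F OR F OR F = false.
(3) = T AND F = false.
So Overall is not satisfied (F OR F OR F).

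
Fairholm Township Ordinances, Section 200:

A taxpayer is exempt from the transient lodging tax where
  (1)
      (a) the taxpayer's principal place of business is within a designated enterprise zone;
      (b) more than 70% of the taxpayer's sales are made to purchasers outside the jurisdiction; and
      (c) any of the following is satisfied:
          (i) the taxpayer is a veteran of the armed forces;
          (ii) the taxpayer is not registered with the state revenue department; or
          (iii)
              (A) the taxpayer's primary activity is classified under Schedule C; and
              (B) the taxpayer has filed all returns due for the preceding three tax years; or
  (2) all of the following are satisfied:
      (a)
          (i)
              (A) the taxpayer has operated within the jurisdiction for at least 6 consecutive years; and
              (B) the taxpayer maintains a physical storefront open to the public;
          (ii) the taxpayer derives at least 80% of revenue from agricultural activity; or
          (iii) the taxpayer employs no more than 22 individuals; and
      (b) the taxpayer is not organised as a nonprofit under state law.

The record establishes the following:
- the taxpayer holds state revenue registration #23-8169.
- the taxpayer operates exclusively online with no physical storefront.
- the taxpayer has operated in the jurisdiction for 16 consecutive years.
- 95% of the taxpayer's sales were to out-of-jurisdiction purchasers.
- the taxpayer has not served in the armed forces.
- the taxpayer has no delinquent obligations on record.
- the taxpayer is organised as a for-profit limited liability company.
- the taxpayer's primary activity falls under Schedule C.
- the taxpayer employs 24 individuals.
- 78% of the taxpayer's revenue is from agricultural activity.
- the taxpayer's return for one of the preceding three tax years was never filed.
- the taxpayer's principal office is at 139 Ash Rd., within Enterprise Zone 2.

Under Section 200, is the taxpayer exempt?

(a) in enterprise zone — holds.
(b) >70% out-of-jur. sales — holds.
(i) veteran — not met.
(ii) not (state-registered) — not met.
(A) Schedule C activity — satisfied.
(B) returns current — not met.
So (iii) is not satisfied (T AND F).
So (c) is not satisfied (F OR F OR F).
(1): T AND T AND F → false.
(A) ≥ 6 yrs in jurisdiction — holds.
(B) has storefront — not satisfied.
So (i) is not satisfied (T AND F).
(ii) ≥80% agricultural — not satisfied.
(iii) ≤ 22 employees — not satisfied.
(a): F OR F OR F → false.
(b) not (nonprofit) — holds.
(2) = F AND T = false.
Overall = F OR F = false.

No — not exempt.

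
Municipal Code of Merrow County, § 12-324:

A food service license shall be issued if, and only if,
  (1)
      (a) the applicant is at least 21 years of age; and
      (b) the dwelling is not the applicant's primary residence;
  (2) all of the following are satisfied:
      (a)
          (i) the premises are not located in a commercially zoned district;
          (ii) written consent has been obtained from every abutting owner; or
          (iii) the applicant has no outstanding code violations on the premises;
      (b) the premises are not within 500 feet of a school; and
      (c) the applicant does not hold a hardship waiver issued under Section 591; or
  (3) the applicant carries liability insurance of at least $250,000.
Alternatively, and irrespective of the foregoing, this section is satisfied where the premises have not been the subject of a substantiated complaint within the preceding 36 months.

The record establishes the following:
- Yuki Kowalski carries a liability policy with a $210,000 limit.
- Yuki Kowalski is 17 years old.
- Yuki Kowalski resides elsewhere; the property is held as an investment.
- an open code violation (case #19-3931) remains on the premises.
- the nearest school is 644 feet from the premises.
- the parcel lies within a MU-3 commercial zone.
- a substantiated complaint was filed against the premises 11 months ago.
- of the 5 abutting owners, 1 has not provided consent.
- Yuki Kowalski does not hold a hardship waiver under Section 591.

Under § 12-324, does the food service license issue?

No — denied.

(a) age ≥ 21 — not met.
(b) not (primary residence) — holds.
(1): F AND T → false.
(i) not (commercially zoned) — fails.
(ii) all abutters consent — not met.
(iii) no code violations — not met.
(a) = F OR F OR F = false.
(b) ≥500 ft from school — holds.
(c) not (hardship waiver) — met.
So (2) is not satisfied (F AND T AND T).
(3) insurance ≥ $250,000 — not met.
Overall = F OR F OR F = false.
Exception (no complaint in 36 mo.) — not satisfied.
Result: main false OR exception false → false.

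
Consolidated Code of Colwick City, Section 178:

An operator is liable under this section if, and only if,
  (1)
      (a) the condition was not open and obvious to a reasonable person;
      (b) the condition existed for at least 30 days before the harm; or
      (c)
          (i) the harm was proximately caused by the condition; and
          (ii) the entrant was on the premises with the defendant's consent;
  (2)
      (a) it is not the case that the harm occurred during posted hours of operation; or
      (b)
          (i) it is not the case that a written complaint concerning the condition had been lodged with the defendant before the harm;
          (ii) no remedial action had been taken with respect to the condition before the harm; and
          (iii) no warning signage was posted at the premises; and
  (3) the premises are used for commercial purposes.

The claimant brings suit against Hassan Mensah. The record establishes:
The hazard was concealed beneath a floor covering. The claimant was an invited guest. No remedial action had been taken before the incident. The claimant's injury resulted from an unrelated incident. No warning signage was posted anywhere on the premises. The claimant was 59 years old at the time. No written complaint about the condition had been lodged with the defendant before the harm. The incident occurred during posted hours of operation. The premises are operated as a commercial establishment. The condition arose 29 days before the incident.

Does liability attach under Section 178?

Yes — liable.

(a) not open/obvious — satisfied.
(b) condition ≥30 days old — not met.
(i) proximate cause — fails.
(ii) consent to enter — satisfied.
(c) = F AND T = false.
(1): T OR F OR F → true.
(a) not (during posted hours) — fails.
(i) not (complaint lodged) — satisfied.
(ii) no remedial action — satisfied.
(iii) no signage posted — satisfied.
So (b) is satisfied (T AND T AND T).
So (2) is satisfied (F OR T).
(3) commercial use — holds.
So Overall is satisfied (T AND T AND T).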